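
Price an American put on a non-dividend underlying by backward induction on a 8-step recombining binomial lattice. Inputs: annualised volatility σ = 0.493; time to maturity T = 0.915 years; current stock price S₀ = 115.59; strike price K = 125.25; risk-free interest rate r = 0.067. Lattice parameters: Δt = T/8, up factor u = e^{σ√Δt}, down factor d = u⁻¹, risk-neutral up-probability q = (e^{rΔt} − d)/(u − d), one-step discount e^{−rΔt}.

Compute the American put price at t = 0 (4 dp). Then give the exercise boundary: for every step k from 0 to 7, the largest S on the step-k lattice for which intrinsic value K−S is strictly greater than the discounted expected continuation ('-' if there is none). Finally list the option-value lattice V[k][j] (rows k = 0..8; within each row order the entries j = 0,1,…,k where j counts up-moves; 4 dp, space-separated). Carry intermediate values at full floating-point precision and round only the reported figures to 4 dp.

Δt=0.11438, u=1.18143, d=0.84643, q=0.48138, disc=e^(-rΔt)=0.99237
k=8 terminal: V=max(K-S,0) → 94.7961 82.7428 65.9190 42.4366 9.6600 0.0000 0.0000 0.0000 0.0000
k=7: j=0 S=35.9793 intr=89.2707 cont=88.3146 V=89.2707[EX]; j=1 S=50.2194 intr=75.0306 cont=74.0744 V=75.0306[EX]; j=2 S=70.0957 intr=55.1543 cont=54.1982 V=55.1543[EX]; j=3 S=97.8387 intr=27.4113 cont=26.4552 V=27.4113[EX]; j=4 S=136.5620 intr=0.0000 cont=4.9717 V=4.9717[hold]; j=5 S=190.6116 intr=0.0000 cont=0.0000 V=0.0000[hold]; j=6 S=266.0534 intr=0.0000 cont=0.0000 V=0.0000[hold]; j=7 S=371.3541 intr=0.0000 cont=0.0000 V=0.0000[hold]  S*(7)=97.8387
k=6: j=0 S=42.5072 intr=82.7428 cont=81.7867 V=82.7428[EX]; j=1 S=59.3310 intr=65.9190 cont=64.9629 V=65.9190[EX]; j=2 S=82.8134 intr=42.4366 cont=41.4804 V=42.4366[EX]; j=3 S=115.5900 intr=9.6600 cont=16.4826 V=16.4826[hold]; j=4 S=161.3391 intr=0.0000 cont=2.5587 V=2.5587[hold]; j=5 S=225.1952 intr=0.0000 cont=0.0000 V=0.0000[hold]; j=6 S=314.3247 intr=0.0000 cont=0.0000 V=0.0000[hold]  S*(6)=82.8134
k=5: j=0 S=50.2194 intr=75.0306 cont=74.0744 V=75.0306[EX]; j=1 S=70.0957 intr=55.1543 cont=54.1982 V=55.1543[EX]; j=2 S=97.8387 intr=27.4113 cont=29.7144 V=29.7144[hold]; j=3 S=136.5620 intr=0.0000 cont=9.7053 V=9.7053[hold]; j=4 S=190.6116 intr=0.0000 cont=1.3169 V=1.3169[hold]; j=5 S=266.0534 intr=0.0000 cont=0.0000 V=0.0000[hold]  S*(5)=70.0957
k=4: j=0 S=59.3310 intr=65.9190 cont=64.9629 V=65.9190[EX]; j=1 S=82.8134 intr=42.4366 cont=42.5806 V=42.5806[hold]; j=2 S=115.5900 intr=9.6600 cont=19.9292 V=19.9292[hold]; j=3 S=161.3391 intr=0.0000 cont=5.6241 V=5.6241[hold]; j=4 S=225.1952 intr=0.0000 cont=0.6778 V=0.6778[hold]  S*(4)=59.3310
k=3: j=0 S=70.0957 intr=55.1543 cont=54.2670 V=55.1543[EX]; j=1 S=97.8387 intr=27.4113 cont=31.4349 V=31.4349[hold]; j=2 S=136.5620 intr=0.0000 cont=12.9435 V=12.9435[hold]; j=3 S=190.6116 intr=0.0000 cont=3.2183 V=3.2183[hold]  S*(3)=70.0957
k=2: j=0 S=82.8134 intr=42.4366 cont=43.4025 V=43.4025[hold]; j=1 S=115.5900 intr=9.6600 cont=22.3616 V=22.3616[hold]; j=2 S=161.3391 intr=0.0000 cont=8.1989 V=8.1989[hold]  S*(2)=-
k=1: j=0 S=97.8387 intr=27.4113 cont=33.0199 V=33.0199[hold]; j=1 S=136.5620 intr=0.0000 cont=15.4253 V=15.4253[hold]  S*(1)=-
k=0: j=0 S=115.5900 intr=9.6600 cont=24.3629 V=24.3629[hold]  S*(0)=-

price = 24.3629
boundary = - - - 70.0957 59.3310 70.0957 82.8134 97.8387
tree:
24.3629
33.0199 15.4253
43.4025 22.3616 8.1989
55.1543 31.4349 12.9435 3.2183
65.9190 42.5806 19.9292 5.6241 0.6778
75.0306 55.1543 29.7144 9.7053 1.3169 0.0000
82.7428 65.9190 42.4366 16.4826 2.5587 0.0000 0.0000
89.2707 75.0306 55.1543 27.4113 4.9717 0.0000 0.0000 0.0000
94.7961 82.7428 65.9190 42.4366 9.6600 0.0000 0.0000 0.0000 0.0000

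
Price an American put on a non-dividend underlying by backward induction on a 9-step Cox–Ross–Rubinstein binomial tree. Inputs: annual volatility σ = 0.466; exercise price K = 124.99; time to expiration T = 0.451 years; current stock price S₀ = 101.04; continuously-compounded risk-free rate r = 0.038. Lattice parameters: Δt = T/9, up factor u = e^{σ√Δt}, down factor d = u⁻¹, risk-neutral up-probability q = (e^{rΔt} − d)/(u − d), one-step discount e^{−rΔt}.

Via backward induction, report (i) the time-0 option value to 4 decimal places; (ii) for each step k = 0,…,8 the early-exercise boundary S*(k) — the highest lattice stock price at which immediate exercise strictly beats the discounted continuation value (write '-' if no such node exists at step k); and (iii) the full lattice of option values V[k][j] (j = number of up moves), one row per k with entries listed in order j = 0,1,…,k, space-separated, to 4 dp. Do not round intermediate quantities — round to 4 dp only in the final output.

price = 28.1965
boundary = - - - 73.8892 82.0135 73.8892 82.0135 91.0310 101.0400
tree:
28.1965
35.3718 20.6293
43.1324 27.2066 13.6721
51.1008 34.7756 19.2143 7.7951
58.4202 42.9765 26.1368 11.8823 3.4522
65.0146 51.1008 34.2368 17.5720 5.8405 0.9100
70.9558 58.4202 42.9765 25.0192 9.6718 1.7636 0.0000
76.3084 65.0146 51.1008 33.9590 15.5513 3.4182 0.0000 0.0000
81.1308 70.9558 58.4202 42.9765 23.9500 6.6251 0.0000 0.0000 0.0000
85.4755 76.3084 65.0146 51.1008 33.9590 12.8405 0.0000 0.0000 0.0000 0.0000

Δt=0.05011, u=1.10995, d=0.90094, q=0.48306, disc=e^(-rΔt)=0.99810
k=9 terminal: V=max(K-S,0) → 85.4755 76.3084 65.0146 51.1008 33.9590 12.8405 0.0000 0.0000 0.0000 0.0000
k=8: j=0 S=43.8592 intr=81.1308 cont=80.8930 V=81.1308[EX]; j=1 S=54.0342 intr=70.9558 cont=70.7180 V=70.9558[EX]; j=2 S=66.5698 intr=58.4202 cont=58.1824 V=58.4202[EX]; j=3 S=82.0135 intr=42.9765 cont=42.7387 V=42.9765[EX]; j=4 S=101.0400 intr=23.9500 cont=23.7122 V=23.9500[EX]; j=5 S=124.4805 intr=0.5095 cont=6.6251 V=6.6251[hold]; j=6 S=153.3591 intr=0.0000 cont=0.0000 V=0.0000[hold]; j=7 S=188.9373 intr=0.0000 cont=0.0000 V=0.0000[hold]; j=8 S=232.7694 intr=0.0000 cont=0.0000 V=0.0000[hold]  S*(8)=101.0400
k=7: j=0 S=48.6816 intr=76.3084 cont=76.0706 V=76.3084[EX]; j=1 S=59.9754 intr=65.0146 cont=64.7768 V=65.0146[EX]; j=2 S=73.8892 intr=51.1008 cont=50.8630 V=51.1008[EX]; j=3 S=91.0310 intr=33.9590 cont=33.7212 V=33.9590[EX]; j=4 S=112.1495 intr=12.8405 cont=15.5513 V=15.5513[hold]; j=5 S=138.1674 intr=0.0000 cont=3.4182 V=3.4182[hold]; j=6 S=170.2212 intr=0.0000 cont=0.0000 V=0.0000[hold]; j=7 S=209.7113 intr=0.0000 cont=0.0000 V=0.0000[hold]  S*(7)=91.0310
k=6: j=0 S=54.0342 intr=70.9558 cont=70.7180 V=70.9558[EX]; j=1 S=66.5698 intr=58.4202 cont=58.1824 V=58.4202[EX]; j=2 S=82.0135 intr=42.9765 cont=42.7387 V=42.9765[EX]; j=3 S=101.0400 intr=23.9500 cont=25.0192 V=25.0192[hold]; j=4 S=124.4805 intr=0.5095 cont=9.6718 V=9.6718[hold]; j=5 S=153.3591 intr=0.0000 cont=1.7636 V=1.7636[hold]; j=6 S=188.9373 intr=0.0000 cont=0.0000 V=0.0000[hold]  S*(6)=82.0135
k=5: j=0 S=59.9754 intr=65.0146 cont=64.7768 V=65.0146[EX]; j=1 S=73.8892 intr=51.1008 cont=50.8630 V=51.1008[EX]; j=2 S=91.0310 intr=33.9590 cont=34.2368 V=34.2368[hold]; j=3 S=112.1495 intr=12.8405 cont=17.5720 V=17.5720[hold]; j=4 S=138.1674 intr=0.0000 cont=5.8405 V=5.8405[hold]; j=5 S=170.2212 intr=0.0000 cont=0.9100 V=0.9100[hold]  S*(5)=73.8892
k=4: j=0 S=66.5698 intr=58.4202 cont=58.1824 V=58.4202[EX]; j=1 S=82.0135 intr=42.9765 cont=42.8727 V=42.9765[EX]; j=2 S=101.0400 intr=23.9500 cont=26.1368 V=26.1368[hold]; j=3 S=124.4805 intr=0.5095 cont=11.8823 V=11.8823[hold]; j=4 S=153.3591 intr=0.0000 cont=3.4522 V=3.4522[hold]  S*(4)=82.0135
k=3: j=0 S=73.8892 intr=51.1008 cont=50.8630 V=51.1008[EX]; j=1 S=91.0310 intr=33.9590 cont=34.7756 V=34.7756[hold]; j=2 S=112.1495 intr=12.8405 cont=19.2143 V=19.2143[hold]; j=3 S=138.1674 intr=0.0000 cont=7.7951 V=7.7951[hold]  S*(3)=73.8892
k=2: j=0 S=82.0135 intr=42.9765 cont=43.1324 V=43.1324[hold]; j=1 S=101.0400 intr=23.9500 cont=27.2066 V=27.2066[hold]; j=2 S=124.4805 intr=0.5095 cont=13.6721 V=13.6721[hold]  S*(2)=-
k=1: j=0 S=91.0310 intr=33.9590 cont=35.3718 V=35.3718[hold]; j=1 S=112.1495 intr=12.8405 cont=20.6293 V=20.6293[hold]  S*(1)=-
k=0: j=0 S=101.0400 intr=23.9500 cont=28.1965 V=28.1965[hold]  S*(0)=-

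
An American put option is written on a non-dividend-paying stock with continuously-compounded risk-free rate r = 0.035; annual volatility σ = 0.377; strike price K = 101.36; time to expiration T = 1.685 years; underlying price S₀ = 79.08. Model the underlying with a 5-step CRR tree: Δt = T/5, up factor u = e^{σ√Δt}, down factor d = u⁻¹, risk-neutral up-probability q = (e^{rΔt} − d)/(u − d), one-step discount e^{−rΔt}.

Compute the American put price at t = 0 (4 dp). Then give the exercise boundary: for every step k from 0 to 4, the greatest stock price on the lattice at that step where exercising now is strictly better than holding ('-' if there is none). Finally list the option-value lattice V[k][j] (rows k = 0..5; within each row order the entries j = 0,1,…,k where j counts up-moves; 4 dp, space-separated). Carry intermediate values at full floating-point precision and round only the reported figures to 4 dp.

params: Δt=0.33700 u=1.24465 d=0.80344 q=0.47240 e^(-rΔt)=0.98827
t_5 payoffs: 74.8854 60.3467 37.8241 2.9330 0.0000 0.0000
t_4: node(4,0) S=32.9516 payoff=68.4084 vs cont=67.2199 → 68.4084 [stop]  node(4,1) S=51.0472 payoff=50.3128 vs cont=49.1243 → 50.3128 [stop]  node(4,2) S=79.0800 payoff=22.2800 vs cont=21.0915 → 22.2800 [stop]  node(4,3) S=122.5072 payoff=0.0000 vs cont=1.5293 → 1.5293 [wait]  node(4,4) S=189.7827 payoff=0.0000 vs cont=0.0000 → 0.0000 [wait]  ⇒ S*(4)=79.0800
t_3: node(3,0) S=41.0133 payoff=60.3467 vs cont=59.1582 → 60.3467 [stop]  node(3,1) S=63.5359 payoff=37.8241 vs cont=36.6356 → 37.8241 [stop]  node(3,2) S=98.4270 payoff=2.9330 vs cont=12.3312 → 12.3312 [wait]  node(3,3) S=152.4787 payoff=0.0000 vs cont=0.7974 → 0.7974 [wait]  ⇒ S*(3)=63.5359
t_2: node(2,0) S=51.0472 payoff=50.3128 vs cont=49.1243 → 50.3128 [stop]  node(2,1) S=79.0800 payoff=22.2800 vs cont=25.4791 → 25.4791 [wait]  node(2,2) S=122.5072 payoff=0.0000 vs cont=6.8020 → 6.8020 [wait]  ⇒ S*(2)=51.0472
t_1: node(1,0) S=63.5359 payoff=37.8241 vs cont=38.1291 → 38.1291 [wait]  node(1,1) S=98.4270 payoff=2.9330 vs cont=16.4608 → 16.4608 [wait]  ⇒ S*(1)=-
t_0: node(0,0) S=79.0800 payoff=22.2800 vs cont=27.5660 → 27.5660 [wait]  ⇒ S*(0)=-

price = 27.5660
boundary = - - 51.0472 63.5359 79.0800
tree:
27.5660
38.1291 16.4608
50.3128 25.4791 6.8020
60.3467 37.8241 12.3312 0.7974
68.4084 50.3128 22.2800 1.5293 0.0000
74.8854 60.3467 37.8241 2.9330 0.0000 0.0000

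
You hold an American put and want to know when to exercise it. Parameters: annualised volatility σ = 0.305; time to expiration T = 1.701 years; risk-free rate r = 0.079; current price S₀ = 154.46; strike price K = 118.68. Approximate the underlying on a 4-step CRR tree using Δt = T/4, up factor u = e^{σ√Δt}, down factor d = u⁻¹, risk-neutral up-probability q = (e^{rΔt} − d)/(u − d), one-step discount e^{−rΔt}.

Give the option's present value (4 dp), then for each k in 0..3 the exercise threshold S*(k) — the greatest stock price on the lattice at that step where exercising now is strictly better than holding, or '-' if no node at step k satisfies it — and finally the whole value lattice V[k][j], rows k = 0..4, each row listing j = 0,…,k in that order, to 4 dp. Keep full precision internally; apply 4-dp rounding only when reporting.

params: Δt=0.42525 u=1.22005 d=0.81964 q=0.53576 e^(-rΔt)=0.96696
t_4 payoffs: 48.9690 14.9131 0.0000 0.0000 0.0000
t_3: node(3,0) S=85.0511 payoff=33.6289 vs cont=29.7081 → 33.6289 [stop]  node(3,1) S=126.6011 payoff=0.0000 vs cont=6.6945 → 6.6945 [wait]  node(3,2) S=188.4494 payoff=0.0000 vs cont=0.0000 → 0.0000 [wait]  node(3,3) S=280.5123 payoff=0.0000 vs cont=0.0000 → 0.0000 [wait]  ⇒ S*(3)=85.0511
t_2: node(2,0) S=103.7669 payoff=14.9131 vs cont=18.5641 → 18.5641 [wait]  node(2,1) S=154.4600 payoff=0.0000 vs cont=3.0051 → 3.0051 [wait]  node(2,2) S=229.9182 payoff=0.0000 vs cont=0.0000 → 0.0000 [wait]  ⇒ S*(2)=-
t_1: node(1,0) S=126.6011 payoff=0.0000 vs cont=9.8903 → 9.8903 [wait]  node(1,1) S=188.4494 payoff=0.0000 vs cont=1.3490 → 1.3490 [wait]  ⇒ S*(1)=-
t_0: node(0,0) S=154.4600 payoff=0.0000 vs cont=5.1386 → 5.1386 [wait]  ⇒ S*(0)=-

price = 5.1386
boundary = - - - 85.0511
tree:
5.1386
9.8903 1.3490
18.5641 3.0051 0.0000
33.6289 6.6945 0.0000 0.0000
48.9690 14.9131 0.0000 0.0000 0.0000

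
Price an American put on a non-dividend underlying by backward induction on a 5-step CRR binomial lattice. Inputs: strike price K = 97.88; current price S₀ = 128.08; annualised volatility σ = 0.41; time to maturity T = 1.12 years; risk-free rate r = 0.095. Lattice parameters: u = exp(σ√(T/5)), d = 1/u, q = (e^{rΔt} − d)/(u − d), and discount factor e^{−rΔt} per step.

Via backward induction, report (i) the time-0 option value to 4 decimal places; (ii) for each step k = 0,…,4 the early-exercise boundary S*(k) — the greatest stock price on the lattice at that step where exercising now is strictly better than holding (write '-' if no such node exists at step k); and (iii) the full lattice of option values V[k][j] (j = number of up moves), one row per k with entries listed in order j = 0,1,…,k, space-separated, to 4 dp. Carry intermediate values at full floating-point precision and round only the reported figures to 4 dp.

price = 5.0941
boundary = - - - 71.5583 58.9368
tree:
5.0941
9.0786 1.4313
15.7555 2.9641 0.0000
26.3217 6.1380 0.0000 0.0000
38.9432 12.7108 0.0000 0.0000 0.0000
49.3386 26.3217 0.0000 0.0000 0.0000 0.0000

params: Δt=0.22400 u=1.21415 d=0.82362 q=0.50671 e^(-rΔt)=0.97894
t_5 payoffs: 49.3386 26.3217 0.0000 0.0000 0.0000 0.0000
t_4: node(4,0) S=58.9368 payoff=38.9432 vs cont=36.8823 → 38.9432 [stop]  node(4,1) S=86.8828 payoff=10.9972 vs cont=12.7108 → 12.7108 [wait]  node(4,2) S=128.0800 payoff=0.0000 vs cont=0.0000 → 0.0000 [wait]  node(4,3) S=188.8116 payoff=0.0000 vs cont=0.0000 → 0.0000 [wait]  node(4,4) S=278.3404 payoff=0.0000 vs cont=0.0000 → 0.0000 [wait]  ⇒ S*(4)=58.9368
t_3: node(3,0) S=71.5583 payoff=26.3217 vs cont=25.1108 → 26.3217 [stop]  node(3,1) S=105.4891 payoff=0.0000 vs cont=6.1380 → 6.1380 [wait]  node(3,2) S=155.5088 payoff=0.0000 vs cont=0.0000 → 0.0000 [wait]  node(3,3) S=229.2464 payoff=0.0000 vs cont=0.0000 → 0.0000 [wait]  ⇒ S*(3)=71.5583
t_2: node(2,0) S=86.8828 payoff=10.9972 vs cont=15.7555 → 15.7555 [wait]  node(2,1) S=128.0800 payoff=0.0000 vs cont=2.9641 → 2.9641 [wait]  node(2,2) S=188.8116 payoff=0.0000 vs cont=0.0000 → 0.0000 [wait]  ⇒ S*(2)=-
t_1: node(1,0) S=105.4891 payoff=0.0000 vs cont=9.0786 → 9.0786 [wait]  node(1,1) S=155.5088 payoff=0.0000 vs cont=1.4313 → 1.4313 [wait]  ⇒ S*(1)=-
t_0: node(0,0) S=128.0800 payoff=0.0000 vs cont=5.0941 → 5.0941 [wait]  ⇒ S*(0)=-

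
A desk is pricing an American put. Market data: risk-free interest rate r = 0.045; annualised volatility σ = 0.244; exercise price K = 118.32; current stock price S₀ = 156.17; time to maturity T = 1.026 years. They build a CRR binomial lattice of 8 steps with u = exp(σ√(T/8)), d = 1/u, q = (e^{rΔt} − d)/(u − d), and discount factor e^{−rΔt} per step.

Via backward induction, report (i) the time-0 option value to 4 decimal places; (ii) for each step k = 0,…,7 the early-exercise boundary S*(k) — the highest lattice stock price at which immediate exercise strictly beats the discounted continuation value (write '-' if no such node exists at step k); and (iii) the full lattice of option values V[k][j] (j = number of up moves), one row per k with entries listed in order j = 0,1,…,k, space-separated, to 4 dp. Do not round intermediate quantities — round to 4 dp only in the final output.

price = 1.6276
boundary = - - - - - - 92.4490 100.8908
tree:
1.6276
2.7642 0.5595
4.6025 1.0381 0.1082
7.4802 1.9035 0.2226 0.0000
11.7972 3.4378 0.4582 0.0000 0.0000
17.9085 6.0882 0.9429 0.0000 0.0000 0.0000
25.8710 10.4991 1.9403 0.0000 0.0000 0.0000 0.0000
33.6064 17.4292 3.9928 0.0000 0.0000 0.0000 0.0000 0.0000
40.6946 25.8710 8.2166 0.0000 0.0000 0.0000 0.0000 0.0000 0.0000

params: Δt=0.12825 u=1.09131 d=0.91633 q=0.51125 e^(-rΔt)=0.99425
t_8 payoffs: 40.6946 25.8710 8.2166 0.0000 0.0000 0.0000 0.0000 0.0000 0.0000
t_7: node(7,0) S=84.7136 payoff=33.6064 vs cont=32.9255 → 33.6064 [stop]  node(7,1) S=100.8908 payoff=17.4292 vs cont=16.7483 → 17.4292 [stop]  node(7,2) S=120.1572 payoff=0.0000 vs cont=3.9928 → 3.9928 [wait]  node(7,3) S=143.1029 payoff=0.0000 vs cont=0.0000 → 0.0000 [wait]  node(7,4) S=170.4303 payoff=0.0000 vs cont=0.0000 → 0.0000 [wait]  node(7,5) S=202.9763 payoff=0.0000 vs cont=0.0000 → 0.0000 [wait]  node(7,6) S=241.7373 payoff=0.0000 vs cont=0.0000 → 0.0000 [wait]  node(7,7) S=287.9003 payoff=0.0000 vs cont=0.0000 → 0.0000 [wait]  ⇒ S*(7)=100.8908
t_6: node(6,0) S=92.4490 payoff=25.8710 vs cont=25.1901 → 25.8710 [stop]  node(6,1) S=110.1034 payoff=8.2166 vs cont=10.4991 → 10.4991 [wait]  node(6,2) S=131.1291 payoff=0.0000 vs cont=1.9403 → 1.9403 [wait]  node(6,3) S=156.1700 payoff=0.0000 vs cont=0.0000 → 0.0000 [wait]  node(6,4) S=185.9928 payoff=0.0000 vs cont=0.0000 → 0.0000 [wait]  node(6,5) S=221.5106 payoff=0.0000 vs cont=0.0000 → 0.0000 [wait]  node(6,6) S=263.8110 payoff=0.0000 vs cont=0.0000 → 0.0000 [wait]  ⇒ S*(6)=92.4490
t_5: node(5,0) S=100.8908 payoff=17.4292 vs cont=17.9085 → 17.9085 [wait]  node(5,1) S=120.1572 payoff=0.0000 vs cont=6.0882 → 6.0882 [wait]  node(5,2) S=143.1029 payoff=0.0000 vs cont=0.9429 → 0.9429 [wait]  node(5,3) S=170.4303 payoff=0.0000 vs cont=0.0000 → 0.0000 [wait]  node(5,4) S=202.9763 payoff=0.0000 vs cont=0.0000 → 0.0000 [wait]  node(5,5) S=241.7373 payoff=0.0000 vs cont=0.0000 → 0.0000 [wait]  ⇒ S*(5)=-
t_4: node(4,0) S=110.1034 payoff=8.2166 vs cont=11.7972 → 11.7972 [wait]  node(4,1) S=131.1291 payoff=0.0000 vs cont=3.4378 → 3.4378 [wait]  node(4,2) S=156.1700 payoff=0.0000 vs cont=0.4582 → 0.4582 [wait]  node(4,3) S=185.9928 payoff=0.0000 vs cont=0.0000 → 0.0000 [wait]  node(4,4) S=221.5106 payoff=0.0000 vs cont=0.0000 → 0.0000 [wait]  ⇒ S*(4)=-
t_3: node(3,0) S=120.1572 payoff=0.0000 vs cont=7.4802 → 7.4802 [wait]  node(3,1) S=143.1029 payoff=0.0000 vs cont=1.9035 → 1.9035 [wait]  node(3,2) S=170.4303 payoff=0.0000 vs cont=0.2226 → 0.2226 [wait]  node(3,3) S=202.9763 payoff=0.0000 vs cont=0.0000 → 0.0000 [wait]  ⇒ S*(3)=-
t_2: node(2,0) S=131.1291 payoff=0.0000 vs cont=4.6025 → 4.6025 [wait]  node(2,1) S=156.1700 payoff=0.0000 vs cont=1.0381 → 1.0381 [wait]  node(2,2) S=185.9928 payoff=0.0000 vs cont=0.1082 → 0.1082 [wait]  ⇒ S*(2)=-
t_1: node(1,0) S=143.1029 payoff=0.0000 vs cont=2.7642 → 2.7642 [wait]  node(1,1) S=170.4303 payoff=0.0000 vs cont=0.5595 → 0.5595 [wait]  ⇒ S*(1)=-
t_0: node(0,0) S=156.1700 payoff=0.0000 vs cont=1.6276 → 1.6276 [wait]  ⇒ S*(0)=-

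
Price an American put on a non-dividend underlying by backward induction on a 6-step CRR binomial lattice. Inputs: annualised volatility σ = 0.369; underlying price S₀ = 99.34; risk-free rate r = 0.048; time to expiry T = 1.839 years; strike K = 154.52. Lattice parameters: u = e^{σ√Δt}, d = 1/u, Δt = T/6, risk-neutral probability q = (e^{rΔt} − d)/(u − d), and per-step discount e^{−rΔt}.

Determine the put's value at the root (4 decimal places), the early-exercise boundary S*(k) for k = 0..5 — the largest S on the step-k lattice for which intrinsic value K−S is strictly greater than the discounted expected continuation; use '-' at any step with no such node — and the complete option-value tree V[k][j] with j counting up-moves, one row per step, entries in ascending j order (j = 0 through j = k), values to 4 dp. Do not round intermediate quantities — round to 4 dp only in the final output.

price = 55.9779
boundary = - 80.9848 99.3400 80.9848 99.3400 121.8555
tree:
55.9779
73.5352 39.0543
88.4990 55.1800 23.1330
100.6978 73.5352 36.5031 9.6499
110.6426 88.4990 55.1800 17.7962 1.2988
118.7499 100.6978 73.5352 32.6645 2.5600 0.0000
125.3592 110.6426 88.4990 55.1800 5.0459 0.0000 0.0000

params: Δt=0.30650 u=1.22665 d=0.81523 q=0.48513 e^(-rΔt)=0.98540
t_6 payoffs: 125.3592 110.6426 88.4990 55.1800 5.0459 0.0000 0.0000
t_5: node(5,0) S=35.7701 payoff=118.7499 vs cont=116.4933 → 118.7499 [stop]  node(5,1) S=53.8222 payoff=100.6978 vs cont=98.4411 → 100.6978 [stop]  node(5,2) S=80.9848 payoff=73.5352 vs cont=71.2786 → 73.5352 [stop]  node(5,3) S=121.8555 payoff=32.6645 vs cont=30.4079 → 32.6645 [stop]  node(5,4) S=183.3525 payoff=0.0000 vs cont=2.5600 → 2.5600 [wait]  node(5,5) S=275.8853 payoff=0.0000 vs cont=0.0000 → 0.0000 [wait]  ⇒ S*(5)=121.8555
t_4: node(4,0) S=43.8774 payoff=110.6426 vs cont=108.3860 → 110.6426 [stop]  node(4,1) S=66.0210 payoff=88.4990 vs cont=86.2423 → 88.4990 [stop]  node(4,2) S=99.3400 payoff=55.1800 vs cont=52.9233 → 55.1800 [stop]  node(4,3) S=149.4741 payoff=5.0459 vs cont=17.7962 → 17.7962 [wait]  node(4,4) S=224.9095 payoff=0.0000 vs cont=1.2988 → 1.2988 [wait]  ⇒ S*(4)=99.3400
t_3: node(3,0) S=53.8222 payoff=100.6978 vs cont=98.4411 → 100.6978 [stop]  node(3,1) S=80.9848 payoff=73.5352 vs cont=71.2786 → 73.5352 [stop]  node(3,2) S=121.8555 payoff=32.6645 vs cont=36.5031 → 36.5031 [wait]  node(3,3) S=183.3525 payoff=0.0000 vs cont=9.6499 → 9.6499 [wait]  ⇒ S*(3)=80.9848
t_2: node(2,0) S=66.0210 payoff=88.4990 vs cont=86.2423 → 88.4990 [stop]  node(2,1) S=99.3400 payoff=55.1800 vs cont=54.7583 → 55.1800 [stop]  node(2,2) S=149.4741 payoff=5.0459 vs cont=23.1330 → 23.1330 [wait]  ⇒ S*(2)=99.3400
t_1: node(1,0) S=80.9848 payoff=73.5352 vs cont=71.2786 → 73.5352 [stop]  node(1,1) S=121.8555 payoff=32.6645 vs cont=39.0543 → 39.0543 [wait]  ⇒ S*(1)=80.9848
t_0: node(0,0) S=99.3400 payoff=55.1800 vs cont=55.9779 → 55.9779 [wait]  ⇒ S*(0)=-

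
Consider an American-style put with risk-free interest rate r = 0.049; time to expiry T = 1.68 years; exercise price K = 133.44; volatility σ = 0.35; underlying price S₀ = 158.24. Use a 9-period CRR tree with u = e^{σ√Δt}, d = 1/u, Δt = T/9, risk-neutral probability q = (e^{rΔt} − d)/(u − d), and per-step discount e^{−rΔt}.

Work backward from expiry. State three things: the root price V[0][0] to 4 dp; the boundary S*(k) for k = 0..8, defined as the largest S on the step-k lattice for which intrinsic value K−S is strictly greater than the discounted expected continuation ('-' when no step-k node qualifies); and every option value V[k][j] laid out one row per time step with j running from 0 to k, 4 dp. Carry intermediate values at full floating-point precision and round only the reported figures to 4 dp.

price = 11.5880
boundary = - - - - 86.4221 74.2937 86.4221 100.5305 86.4221
tree:
11.5880
17.2269 5.9943
24.9086 9.6338 2.3563
34.8684 15.1116 4.1695 0.5320
47.0179 23.0010 7.2650 1.0580 0.0000
59.1463 33.7012 12.4056 2.1041 0.0000 0.0000
69.5726 47.0179 20.6096 4.1843 0.0000 0.0000 0.0000
78.5357 59.1463 32.9095 8.3213 0.0000 0.0000 0.0000 0.0000
86.2409 69.5726 47.0179 16.5484 0.0000 0.0000 0.0000 0.0000 0.0000
92.8648 78.5357 59.1463 32.9095 0.0000 0.0000 0.0000 0.0000 0.0000 0.0000

Δt=0.18667  u=1.16325  d=0.85966  q=0.49253  discount=0.99090
step 9 (expiry): payoffs max(K−S,0) = 92.8648 78.5357 59.1463 32.9095 0.0000 0.0000 0.0000 0.0000 0.0000 0.0000
step 8: (k=8,j=0): S=47.1991, (K−S)⁺=86.2409, hold=85.0259 ⇒ V=86.2409 exercise | (k=8,j=1): S=63.8674, (K−S)⁺=69.5726, hold=68.3576 ⇒ V=69.5726 exercise | (k=8,j=2): S=86.4221, (K−S)⁺=47.0179, hold=45.8029 ⇒ V=47.0179 exercise | (k=8,j=3): S=116.9420, (K−S)⁺=16.4980, hold=16.5484 ⇒ V=16.5484 continue | (k=8,j=4): S=158.2400, (K−S)⁺=0.0000, hold=0.0000 ⇒ V=0.0000 continue | (k=8,j=5): S=214.1223, (K−S)⁺=0.0000, hold=0.0000 ⇒ V=0.0000 continue | (k=8,j=6): S=289.7394, (K−S)⁺=0.0000, hold=0.0000 ⇒ V=0.0000 continue | (k=8,j=7): S=392.0607, (K−S)⁺=0.0000, hold=0.0000 ⇒ V=0.0000 continue | (k=8,j=8): S=530.5165, (K−S)⁺=0.0000, hold=0.0000 ⇒ V=0.0000 continue  boundary S*=86.4221
step 7: (k=7,j=0): S=54.9043, (K−S)⁺=78.5357, hold=77.3207 ⇒ V=78.5357 exercise | (k=7,j=1): S=74.2937, (K−S)⁺=59.1463, hold=57.9313 ⇒ V=59.1463 exercise | (k=7,j=2): S=100.5305, (K−S)⁺=32.9095, hold=31.7192 ⇒ V=32.9095 exercise | (k=7,j=3): S=136.0327, (K−S)⁺=0.0000, hold=8.3213 ⇒ V=8.3213 continue | (k=7,j=4): S=184.0726, (K−S)⁺=0.0000, hold=0.0000 ⇒ V=0.0000 continue | (k=7,j=5): S=249.0777, (K−S)⁺=0.0000, hold=0.0000 ⇒ V=0.0000 continue | (k=7,j=6): S=337.0392, (K−S)⁺=0.0000, hold=0.0000 ⇒ V=0.0000 continue | (k=7,j=7): S=456.0643, (K−S)⁺=0.0000, hold=0.0000 ⇒ V=0.0000 continue  boundary S*=100.5305
step 6: (k=6,j=0): S=63.8674, (K−S)⁺=69.5726, hold=68.3576 ⇒ V=69.5726 exercise | (k=6,j=1): S=86.4221, (K−S)⁺=47.0179, hold=45.8029 ⇒ V=47.0179 exercise | (k=6,j=2): S=116.9420, (K−S)⁺=16.4980, hold=20.6096 ⇒ V=20.6096 continue | (k=6,j=3): S=158.2400, (K−S)⁺=0.0000, hold=4.1843 ⇒ V=4.1843 continue | (k=6,j=4): S=214.1223, (K−S)⁺=0.0000, hold=0.0000 ⇒ V=0.0000 continue | (k=6,j=5): S=289.7394, (K−S)⁺=0.0000, hold=0.0000 ⇒ V=0.0000 continue | (k=6,j=6): S=392.0607, (K−S)⁺=0.0000, hold=0.0000 ⇒ V=0.0000 continue  boundary S*=86.4221
step 5: (k=5,j=0): S=74.2937, (K−S)⁺=59.1463, hold=57.9313 ⇒ V=59.1463 exercise | (k=5,j=1): S=100.5305, (K−S)⁺=32.9095, hold=33.7012 ⇒ V=33.7012 continue | (k=5,j=2): S=136.0327, (K−S)⁺=0.0000, hold=12.4056 ⇒ V=12.4056 continue | (k=5,j=3): S=184.0726, (K−S)⁺=0.0000, hold=2.1041 ⇒ V=2.1041 continue | (k=5,j=4): S=249.0777, (K−S)⁺=0.0000, hold=0.0000 ⇒ V=0.0000 continue | (k=5,j=5): S=337.0392, (K−S)⁺=0.0000, hold=0.0000 ⇒ V=0.0000 continue  boundary S*=74.2937
step 4: (k=4,j=0): S=86.4221, (K−S)⁺=47.0179, hold=46.1893 ⇒ V=47.0179 exercise | (k=4,j=1): S=116.9420, (K−S)⁺=16.4980, hold=23.0010 ⇒ V=23.0010 continue | (k=4,j=2): S=158.2400, (K−S)⁺=0.0000, hold=7.2650 ⇒ V=7.2650 continue | (k=4,j=3): S=214.1223, (K−S)⁺=0.0000, hold=1.0580 ⇒ V=1.0580 continue | (k=4,j=4): S=289.7394, (K−S)⁺=0.0000, hold=0.0000 ⇒ V=0.0000 continue  boundary S*=86.4221
step 3: (k=3,j=0): S=100.5305, (K−S)⁺=32.9095, hold=34.8684 ⇒ V=34.8684 continue | (k=3,j=1): S=136.0327, (K−S)⁺=0.0000, hold=15.1116 ⇒ V=15.1116 continue | (k=3,j=2): S=184.0726, (K−S)⁺=0.0000, hold=4.1695 ⇒ V=4.1695 continue | (k=3,j=3): S=249.0777, (K−S)⁺=0.0000, hold=0.5320 ⇒ V=0.5320 continue  boundary S*=-
step 2: (k=2,j=0): S=116.9420, (K−S)⁺=16.4980, hold=24.9086 ⇒ V=24.9086 continue | (k=2,j=1): S=158.2400, (K−S)⁺=0.0000, hold=9.6338 ⇒ V=9.6338 continue | (k=2,j=2): S=214.1223, (K−S)⁺=0.0000, hold=2.3563 ⇒ V=2.3563 continue  boundary S*=-
step 1: (k=1,j=0): S=136.0327, (K−S)⁺=0.0000, hold=17.2269 ⇒ V=17.2269 continue | (k=1,j=1): S=184.0726, (K−S)⁺=0.0000, hold=5.9943 ⇒ V=5.9943 continue  boundary S*=-
step 0: (k=0,j=0): S=158.2400, (K−S)⁺=0.0000, hold=11.5880 ⇒ V=11.5880 continue  boundary S*=-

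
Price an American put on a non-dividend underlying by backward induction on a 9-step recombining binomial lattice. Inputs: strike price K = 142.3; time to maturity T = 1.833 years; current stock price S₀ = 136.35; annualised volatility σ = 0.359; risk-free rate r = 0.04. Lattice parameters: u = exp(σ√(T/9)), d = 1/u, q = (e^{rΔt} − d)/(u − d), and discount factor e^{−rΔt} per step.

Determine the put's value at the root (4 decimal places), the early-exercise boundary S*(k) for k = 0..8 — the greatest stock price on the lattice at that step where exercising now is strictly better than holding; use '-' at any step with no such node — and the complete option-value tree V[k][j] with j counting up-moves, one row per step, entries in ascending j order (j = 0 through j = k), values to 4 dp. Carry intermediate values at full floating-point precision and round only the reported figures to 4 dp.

Δt=0.20367  u=1.17588  d=0.85043  q=0.48472  discount=0.99189
step 9 (expiry): payoffs max(K−S,0) = 110.5754 98.4348 81.6481 58.4373 26.3440 0.0000 0.0000 0.0000 0.0000 0.0000
step 8: (k=8,j=0): S=37.3043, (K−S)⁺=104.9957, hold=103.8412 ⇒ V=104.9957 exercise | (k=8,j=1): S=51.5801, (K−S)⁺=90.7199, hold=89.5653 ⇒ V=90.7199 exercise | (k=8,j=2): S=71.3193, (K−S)⁺=70.9807, hold=69.8262 ⇒ V=70.9807 exercise | (k=8,j=3): S=98.6123, (K−S)⁺=43.6877, hold=42.5332 ⇒ V=43.6877 exercise | (k=8,j=4): S=136.3500, (K−S)⁺=5.9500, hold=13.4644 ⇒ V=13.4644 continue | (k=8,j=5): S=188.5295, (K−S)⁺=0.0000, hold=0.0000 ⇒ V=0.0000 continue | (k=8,j=6): S=260.6775, (K−S)⁺=0.0000, hold=0.0000 ⇒ V=0.0000 continue | (k=8,j=7): S=360.4356, (K−S)⁺=0.0000, hold=0.0000 ⇒ V=0.0000 continue | (k=8,j=8): S=498.3700, (K−S)⁺=0.0000, hold=0.0000 ⇒ V=0.0000 continue  boundary S*=98.6123
step 7: (k=7,j=0): S=43.8652, (K−S)⁺=98.4348, hold=97.2802 ⇒ V=98.4348 exercise | (k=7,j=1): S=60.6519, (K−S)⁺=81.6481, hold=80.4935 ⇒ V=81.6481 exercise | (k=7,j=2): S=83.8627, (K−S)⁺=58.4373, hold=57.2827 ⇒ V=58.4373 exercise | (k=7,j=3): S=115.9560, (K−S)⁺=26.3440, hold=28.8023 ⇒ V=28.8023 continue | (k=7,j=4): S=160.3309, (K−S)⁺=0.0000, hold=6.8817 ⇒ V=6.8817 continue | (k=7,j=5): S=221.6876, (K−S)⁺=0.0000, hold=0.0000 ⇒ V=0.0000 continue | (k=7,j=6): S=306.5248, (K−S)⁺=0.0000, hold=0.0000 ⇒ V=0.0000 continue | (k=7,j=7): S=423.8281, (K−S)⁺=0.0000, hold=0.0000 ⇒ V=0.0000 continue  boundary S*=83.8627
step 6: (k=6,j=0): S=51.5801, (K−S)⁺=90.7199, hold=89.5653 ⇒ V=90.7199 exercise | (k=6,j=1): S=71.3193, (K−S)⁺=70.9807, hold=69.8262 ⇒ V=70.9807 exercise | (k=6,j=2): S=98.6123, (K−S)⁺=43.6877, hold=43.7151 ⇒ V=43.7151 continue | (k=6,j=3): S=136.3500, (K−S)⁺=5.9500, hold=18.0295 ⇒ V=18.0295 continue | (k=6,j=4): S=188.5295, (K−S)⁺=0.0000, hold=3.5172 ⇒ V=3.5172 continue | (k=6,j=5): S=260.6775, (K−S)⁺=0.0000, hold=0.0000 ⇒ V=0.0000 continue | (k=6,j=6): S=360.4356, (K−S)⁺=0.0000, hold=0.0000 ⇒ V=0.0000 continue  boundary S*=71.3193
step 5: (k=5,j=0): S=60.6519, (K−S)⁺=81.6481, hold=80.4935 ⇒ V=81.6481 exercise | (k=5,j=1): S=83.8627, (K−S)⁺=58.4373, hold=57.2959 ⇒ V=58.4373 exercise | (k=5,j=2): S=115.9560, (K−S)⁺=26.3440, hold=31.0111 ⇒ V=31.0111 continue | (k=5,j=3): S=160.3309, (K−S)⁺=0.0000, hold=10.9059 ⇒ V=10.9059 continue | (k=5,j=4): S=221.6876, (K−S)⁺=0.0000, hold=1.7977 ⇒ V=1.7977 continue | (k=5,j=5): S=306.5248, (K−S)⁺=0.0000, hold=0.0000 ⇒ V=0.0000 continue  boundary S*=83.8627
step 4: (k=4,j=0): S=71.3193, (K−S)⁺=70.9807, hold=69.8262 ⇒ V=70.9807 exercise | (k=4,j=1): S=98.6123, (K−S)⁺=43.6877, hold=44.7770 ⇒ V=44.7770 continue | (k=4,j=2): S=136.3500, (K−S)⁺=5.9500, hold=21.0932 ⇒ V=21.0932 continue | (k=4,j=3): S=188.5295, (K−S)⁺=0.0000, hold=6.4383 ⇒ V=6.4383 continue | (k=4,j=4): S=260.6775, (K−S)⁺=0.0000, hold=0.9188 ⇒ V=0.9188 continue  boundary S*=71.3193
step 3: (k=3,j=0): S=83.8627, (K−S)⁺=58.4373, hold=57.8065 ⇒ V=58.4373 exercise | (k=3,j=1): S=115.9560, (K−S)⁺=26.3440, hold=33.0269 ⇒ V=33.0269 continue | (k=3,j=2): S=160.3309, (K−S)⁺=0.0000, hold=13.8762 ⇒ V=13.8762 continue | (k=3,j=3): S=221.6876, (K−S)⁺=0.0000, hold=3.7324 ⇒ V=3.7324 continue  boundary S*=83.8627
step 2: (k=2,j=0): S=98.6123, (K−S)⁺=43.6877, hold=45.7462 ⇒ V=45.7462 continue | (k=2,j=1): S=136.3500, (K−S)⁺=5.9500, hold=23.5515 ⇒ V=23.5515 continue | (k=2,j=2): S=188.5295, (K−S)⁺=0.0000, hold=8.8866 ⇒ V=8.8866 continue  boundary S*=-
step 1: (k=1,j=0): S=115.9560, (K−S)⁺=26.3440, hold=34.7041 ⇒ V=34.7041 continue | (k=1,j=1): S=160.3309, (K−S)⁺=0.0000, hold=16.3097 ⇒ V=16.3097 continue  boundary S*=-
step 0: (k=0,j=0): S=136.3500, (K−S)⁺=5.9500, hold=25.5788 ⇒ V=25.5788 continue  boundary S*=-

price = 25.5788
boundary = - - - 83.8627 71.3193 83.8627 71.3193 83.8627 98.6123
tree:
25.5788
34.7041 16.3097
45.7462 23.5515 8.8866
58.4373 33.0269 13.8762 3.7324
70.9807 44.7770 21.0932 6.4383 0.9188
81.6481 58.4373 31.0111 10.9059 1.7977 0.0000
90.7199 70.9807 43.7151 18.0295 3.5172 0.0000 0.0000
98.4348 81.6481 58.4373 28.8023 6.8817 0.0000 0.0000 0.0000
104.9957 90.7199 70.9807 43.6877 13.4644 0.0000 0.0000 0.0000 0.0000
110.5754 98.4348 81.6481 58.4373 26.3440 0.0000 0.0000 0.0000 0.0000 0.0000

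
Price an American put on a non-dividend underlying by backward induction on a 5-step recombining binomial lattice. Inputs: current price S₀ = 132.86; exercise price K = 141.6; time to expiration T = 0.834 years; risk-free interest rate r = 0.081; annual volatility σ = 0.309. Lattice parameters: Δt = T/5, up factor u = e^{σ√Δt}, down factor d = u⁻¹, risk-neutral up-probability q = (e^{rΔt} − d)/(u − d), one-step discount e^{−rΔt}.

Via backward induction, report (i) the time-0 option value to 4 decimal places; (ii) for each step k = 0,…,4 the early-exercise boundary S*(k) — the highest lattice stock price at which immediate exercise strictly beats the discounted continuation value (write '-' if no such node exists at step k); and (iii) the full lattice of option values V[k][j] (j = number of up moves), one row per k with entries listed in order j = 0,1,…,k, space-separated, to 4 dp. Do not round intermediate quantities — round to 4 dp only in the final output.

price = 16.1756
boundary = - - 103.2236 117.1080 103.2236
tree:
16.1756
25.4810 8.0842
38.3764 14.3478 2.5647
50.6147 24.4920 5.4413 0.0000
61.4019 38.3764 11.5442 0.0000 0.0000
70.9103 50.6147 24.4920 0.0000 0.0000 0.0000

Δt=0.16680  u=1.13451  d=0.88144  q=0.52224  discount=0.98658
step 5 (expiry): payoffs max(K−S,0) = 70.9103 50.6147 24.4920 0.0000 0.0000 0.0000
step 4: (k=4,j=0): S=80.1981, (K−S)⁺=61.4019, hold=59.5017 ⇒ V=61.4019 exercise | (k=4,j=1): S=103.2236, (K−S)⁺=38.3764, hold=36.4761 ⇒ V=38.3764 exercise | (k=4,j=2): S=132.8600, (K−S)⁺=8.7400, hold=11.5442 ⇒ V=11.5442 continue | (k=4,j=3): S=171.0053, (K−S)⁺=0.0000, hold=0.0000 ⇒ V=0.0000 continue | (k=4,j=4): S=220.1023, (K−S)⁺=0.0000, hold=0.0000 ⇒ V=0.0000 continue  boundary S*=103.2236
step 3: (k=3,j=0): S=90.9853, (K−S)⁺=50.6147, hold=48.7144 ⇒ V=50.6147 exercise | (k=3,j=1): S=117.1080, (K−S)⁺=24.4920, hold=24.0365 ⇒ V=24.4920 exercise | (k=3,j=2): S=150.7307, (K−S)⁺=0.0000, hold=5.4413 ⇒ V=5.4413 continue | (k=3,j=3): S=194.0068, (K−S)⁺=0.0000, hold=0.0000 ⇒ V=0.0000 continue  boundary S*=117.1080
step 2: (k=2,j=0): S=103.2236, (K−S)⁺=38.3764, hold=36.4761 ⇒ V=38.3764 exercise | (k=2,j=1): S=132.8600, (K−S)⁺=8.7400, hold=14.3478 ⇒ V=14.3478 continue | (k=2,j=2): S=171.0053, (K−S)⁺=0.0000, hold=2.5647 ⇒ V=2.5647 continue  boundary S*=103.2236
step 1: (k=1,j=0): S=117.1080, (K−S)⁺=24.4920, hold=25.4810 ⇒ V=25.4810 continue | (k=1,j=1): S=150.7307, (K−S)⁺=0.0000, hold=8.0842 ⇒ V=8.0842 continue  boundary S*=-
step 0: (k=0,j=0): S=132.8600, (K−S)⁺=8.7400, hold=16.1756 ⇒ V=16.1756 continue  boundary S*=-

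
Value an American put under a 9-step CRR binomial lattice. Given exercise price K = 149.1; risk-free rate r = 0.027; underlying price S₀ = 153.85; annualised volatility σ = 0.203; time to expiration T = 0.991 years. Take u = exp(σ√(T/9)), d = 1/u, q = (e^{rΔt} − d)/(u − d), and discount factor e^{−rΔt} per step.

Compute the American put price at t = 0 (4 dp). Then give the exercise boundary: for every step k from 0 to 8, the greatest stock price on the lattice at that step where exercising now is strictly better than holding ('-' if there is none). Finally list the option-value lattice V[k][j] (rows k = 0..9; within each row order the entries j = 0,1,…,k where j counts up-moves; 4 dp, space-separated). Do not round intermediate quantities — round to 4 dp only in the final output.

Δt=0.11011, u=1.06968, d=0.93486, q=0.50525, disc=e^(-rΔt)=0.99703
k=9 terminal: V=max(K-S,0) → 65.1917 53.0904 39.2440 23.4006 5.2722 0.0000 0.0000 0.0000 0.0000 0.0000
k=8: j=0 S=89.7552 intr=59.3448 cont=58.9022 V=59.3448[EX]; j=1 S=102.6997 intr=46.4003 cont=45.9577 V=46.4003[EX]; j=2 S=117.5110 intr=31.5890 cont=31.1464 V=31.5890[EX]; j=3 S=134.4584 intr=14.6416 cont=14.1989 V=14.6416[EX]; j=4 S=153.8500 intr=0.0000 cont=2.6007 V=2.6007[hold]; j=5 S=176.0382 intr=0.0000 cont=0.0000 V=0.0000[hold]; j=6 S=201.4264 intr=0.0000 cont=0.0000 V=0.0000[hold]; j=7 S=230.4761 intr=0.0000 cont=0.0000 V=0.0000[hold]; j=8 S=263.7153 intr=0.0000 cont=0.0000 V=0.0000[hold]  S*(8)=134.4584
k=7: j=0 S=96.0096 intr=53.0904 cont=52.6478 V=53.0904[EX]; j=1 S=109.8560 intr=39.2440 cont=38.8014 V=39.2440[EX]; j=2 S=125.6994 intr=23.4006 cont=22.9579 V=23.4006[EX]; j=3 S=143.8278 intr=5.2722 cont=8.5325 V=8.5325[hold]; j=4 S=164.5706 intr=0.0000 cont=1.2829 V=1.2829[hold]; j=5 S=188.3049 intr=0.0000 cont=0.0000 V=0.0000[hold]; j=6 S=215.4622 intr=0.0000 cont=0.0000 V=0.0000[hold]; j=7 S=246.5361 intr=0.0000 cont=0.0000 V=0.0000[hold]  S*(7)=125.6994
k=6: j=0 S=102.6997 intr=46.4003 cont=45.9577 V=46.4003[EX]; j=1 S=117.5110 intr=31.5890 cont=31.1464 V=31.5890[EX]; j=2 S=134.4584 intr=14.6416 cont=15.8413 V=15.8413[hold]; j=3 S=153.8500 intr=0.0000 cont=4.8552 V=4.8552[hold]; j=4 S=176.0382 intr=0.0000 cont=0.6328 V=0.6328[hold]; j=5 S=201.4264 intr=0.0000 cont=0.0000 V=0.0000[hold]; j=6 S=230.4761 intr=0.0000 cont=0.0000 V=0.0000[hold]  S*(6)=117.5110
k=5: j=0 S=109.8560 intr=39.2440 cont=38.8014 V=39.2440[EX]; j=1 S=125.6994 intr=23.4006 cont=23.5623 V=23.5623[hold]; j=2 S=143.8278 intr=5.2722 cont=10.2600 V=10.2600[hold]; j=3 S=164.5706 intr=0.0000 cont=2.7138 V=2.7138[hold]; j=4 S=188.3049 intr=0.0000 cont=0.3122 V=0.3122[hold]; j=5 S=215.4622 intr=0.0000 cont=0.0000 V=0.0000[hold]  S*(5)=109.8560
k=4: j=0 S=117.5110 intr=31.5890 cont=31.2278 V=31.5890[EX]; j=1 S=134.4584 intr=14.6416 cont=16.7913 V=16.7913[hold]; j=2 S=153.8500 intr=0.0000 cont=6.4281 V=6.4281[hold]; j=3 S=176.0382 intr=0.0000 cont=1.4959 V=1.4959[hold]; j=4 S=201.4264 intr=0.0000 cont=0.1540 V=0.1540[hold]  S*(4)=117.5110
k=3: j=0 S=125.6994 intr=23.4006 cont=24.0409 V=24.0409[hold]; j=1 S=143.8278 intr=5.2722 cont=11.5210 V=11.5210[hold]; j=2 S=164.5706 intr=0.0000 cont=3.9244 V=3.9244[hold]; j=3 S=188.3049 intr=0.0000 cont=0.8155 V=0.8155[hold]  S*(3)=-
k=2: j=0 S=134.4584 intr=14.6416 cont=17.6627 V=17.6627[hold]; j=1 S=153.8500 intr=0.0000 cont=7.6600 V=7.6600[hold]; j=2 S=176.0382 intr=0.0000 cont=2.3466 V=2.3466[hold]  S*(2)=-
k=1: j=0 S=143.8278 intr=5.2722 cont=12.5714 V=12.5714[hold]; j=1 S=164.5706 intr=0.0000 cont=4.9607 V=4.9607[hold]  S*(1)=-
k=0: j=0 S=153.8500 intr=0.0000 cont=8.7002 V=8.7002[hold]  S*(0)=-

price = 8.7002
boundary = - - - - 117.5110 109.8560 117.5110 125.6994 134.4584
tree:
8.7002
12.5714 4.9607
17.6627 7.6600 2.3466
24.0409 11.5210 3.9244 0.8155
31.5890 16.7913 6.4281 1.4959 0.1540
39.2440 23.5623 10.2600 2.7138 0.3122 0.0000
46.4003 31.5890 15.8413 4.8552 0.6328 0.0000 0.0000
53.0904 39.2440 23.4006 8.5325 1.2829 0.0000 0.0000 0.0000
59.3448 46.4003 31.5890 14.6416 2.6007 0.0000 0.0000 0.0000 0.0000
65.1917 53.0904 39.2440 23.4006 5.2722 0.0000 0.0000 0.0000 0.0000 0.0000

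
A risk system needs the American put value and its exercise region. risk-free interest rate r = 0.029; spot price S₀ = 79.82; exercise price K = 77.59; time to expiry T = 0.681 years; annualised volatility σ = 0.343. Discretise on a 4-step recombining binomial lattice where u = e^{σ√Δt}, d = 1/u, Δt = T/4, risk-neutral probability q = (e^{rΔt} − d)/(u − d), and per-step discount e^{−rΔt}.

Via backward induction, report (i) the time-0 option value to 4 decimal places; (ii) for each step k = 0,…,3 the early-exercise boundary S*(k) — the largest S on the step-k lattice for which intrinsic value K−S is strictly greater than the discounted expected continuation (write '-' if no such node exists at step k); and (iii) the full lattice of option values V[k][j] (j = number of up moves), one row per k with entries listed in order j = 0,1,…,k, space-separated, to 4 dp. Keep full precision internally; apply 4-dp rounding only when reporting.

Δt=0.17025, u=1.15203, d=0.86803, q=0.48211, disc=e^(-rΔt)=0.99507
k=4 terminal: V=max(K-S,0) → 32.2736 17.4472 0.0000 0.0000 0.0000
k=3: j=0 S=52.2059 intr=25.3841 cont=25.0020 V=25.3841[EX]; j=1 S=69.2863 intr=8.3037 cont=8.9913 V=8.9913[hold]; j=2 S=91.9551 intr=0.0000 cont=0.0000 V=0.0000[hold]; j=3 S=122.0406 intr=0.0000 cont=0.0000 V=0.0000[hold]  S*(3)=52.2059
k=2: j=0 S=60.1428 intr=17.4472 cont=17.3950 V=17.4472[EX]; j=1 S=79.8200 intr=0.0000 cont=4.6336 V=4.6336[hold]; j=2 S=105.9351 intr=0.0000 cont=0.0000 V=0.0000[hold]  S*(2)=60.1428
k=1: j=0 S=69.2863 intr=8.3037 cont=11.2142 V=11.2142[hold]; j=1 S=91.9551 intr=0.0000 cont=2.3879 V=2.3879[hold]  S*(1)=-
k=0: j=0 S=79.8200 intr=0.0000 cont=6.9247 V=6.9247[hold]  S*(0)=-

price = 6.9247
boundary = - - 60.1428 52.2059
tree:
6.9247
11.2142 2.3879
17.4472 4.6336 0.0000
25.3841 8.9913 0.0000 0.0000
32.2736 17.4472 0.0000 0.0000 0.0000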